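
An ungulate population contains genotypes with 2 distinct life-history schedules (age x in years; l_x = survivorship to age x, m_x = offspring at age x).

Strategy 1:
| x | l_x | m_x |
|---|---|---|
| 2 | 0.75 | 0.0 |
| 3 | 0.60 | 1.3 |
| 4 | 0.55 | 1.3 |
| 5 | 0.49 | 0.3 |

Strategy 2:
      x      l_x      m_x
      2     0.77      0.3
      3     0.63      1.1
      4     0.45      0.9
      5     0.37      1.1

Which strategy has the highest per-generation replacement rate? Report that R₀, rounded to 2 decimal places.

Strategy 1: R₀ = 0.75×0.0 + 0.60×1.3 + 0.55×1.3 + 0.49×0.3 = 1.6420
Strategy 2: R₀ = 0.77×0.3 + 0.63×1.1 + 0.45×0.9 + 0.37×1.1 = 1.7360
Highest R₀: strategy 2 with 1.7360.

1.74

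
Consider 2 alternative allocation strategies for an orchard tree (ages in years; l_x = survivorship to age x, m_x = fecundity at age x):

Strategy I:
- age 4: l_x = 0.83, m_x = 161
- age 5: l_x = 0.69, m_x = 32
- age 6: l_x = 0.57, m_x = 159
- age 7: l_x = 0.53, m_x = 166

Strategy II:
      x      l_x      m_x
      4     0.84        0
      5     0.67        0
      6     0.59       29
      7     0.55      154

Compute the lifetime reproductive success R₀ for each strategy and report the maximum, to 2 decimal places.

Strategy I: R₀ = 0.83×161 + 0.69×32 + 0.57×159 + 0.53×166 = 334.3200
Strategy II: R₀ = 0.84×0 + 0.67×0 + 0.59×29 + 0.55×154 = 101.8100
Highest R₀: strategy I with 334.3200.

334.32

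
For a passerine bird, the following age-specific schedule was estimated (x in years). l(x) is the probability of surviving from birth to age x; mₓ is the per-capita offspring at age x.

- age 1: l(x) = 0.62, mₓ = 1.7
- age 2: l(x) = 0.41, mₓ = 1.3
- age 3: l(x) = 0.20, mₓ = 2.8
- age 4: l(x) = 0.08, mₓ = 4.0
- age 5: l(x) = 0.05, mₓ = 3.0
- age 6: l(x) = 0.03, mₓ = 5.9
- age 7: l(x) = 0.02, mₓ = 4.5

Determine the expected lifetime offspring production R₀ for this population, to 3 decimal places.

2.884

R₀ = Σ l(x) mₓ:
  age 1: 0.62 × 1.7 = 1.0540
  age 2: 0.41 × 1.3 = 0.5330
  age 3: 0.20 × 2.8 = 0.5600
  age 4: 0.08 × 4.0 = 0.3200
  age 5: 0.05 × 3.0 = 0.1500
  age 6: 0.03 × 5.9 = 0.1770
  age 7: 0.02 × 4.5 = 0.0900
R₀ = 1.0540 + 0.5330 + 0.5600 + 0.3200 + 0.1500 + 0.1770 + 0.0900 = 2.8840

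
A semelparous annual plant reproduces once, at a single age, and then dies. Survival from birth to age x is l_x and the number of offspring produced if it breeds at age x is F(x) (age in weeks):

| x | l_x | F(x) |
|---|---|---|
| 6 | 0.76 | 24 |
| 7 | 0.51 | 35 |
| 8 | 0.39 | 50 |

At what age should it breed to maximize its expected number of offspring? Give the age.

8

Expected offspring if breeding at age x = l_x × F(x):
  age 6: 0.76 × 24 = 18.240
  age 7: 0.51 × 35 = 17.850
  age 8: 0.39 × 50 = 19.500
Maximum at age 8 (19.500).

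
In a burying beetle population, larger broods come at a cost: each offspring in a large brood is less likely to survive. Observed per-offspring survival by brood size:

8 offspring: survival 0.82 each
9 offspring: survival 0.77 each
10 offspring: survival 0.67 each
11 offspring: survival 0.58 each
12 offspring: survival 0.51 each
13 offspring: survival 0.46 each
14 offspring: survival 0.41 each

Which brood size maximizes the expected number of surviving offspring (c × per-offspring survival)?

9

Expected surviving offspring = c × s(c):
  c=8: 8 × 0.82 = 6.560
  c=9: 9 × 0.77 = 6.930
  c=10: 10 × 0.67 = 6.700
  c=11: 11 × 0.58 = 6.380
  c=12: 12 × 0.51 = 6.120
  c=13: 13 × 0.46 = 5.980
  c=14: 14 × 0.41 = 5.740
Maximum at c = 9 (6.930 surviving offspring).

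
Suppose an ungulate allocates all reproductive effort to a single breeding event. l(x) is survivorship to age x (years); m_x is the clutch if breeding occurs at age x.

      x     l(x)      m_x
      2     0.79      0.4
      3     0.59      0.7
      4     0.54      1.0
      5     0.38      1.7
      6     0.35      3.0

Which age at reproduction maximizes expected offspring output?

Expected offspring if breeding at age x = l(x) × m_x:
  age 2: 0.79 × 0.4 = 0.316
  age 3: 0.59 × 0.7 = 0.413
  age 4: 0.54 × 1.0 = 0.540
  age 5: 0.38 × 1.7 = 0.646
  age 6: 0.35 × 3.0 = 1.050
Maximum at age 6 (1.050).

6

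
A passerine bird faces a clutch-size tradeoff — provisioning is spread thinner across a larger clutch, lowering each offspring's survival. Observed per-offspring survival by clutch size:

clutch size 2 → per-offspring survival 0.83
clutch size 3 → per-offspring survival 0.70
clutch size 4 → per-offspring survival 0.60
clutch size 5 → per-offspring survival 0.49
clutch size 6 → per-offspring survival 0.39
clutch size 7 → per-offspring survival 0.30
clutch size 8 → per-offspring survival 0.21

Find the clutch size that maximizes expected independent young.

5

Expected independent young = c × s(c):
  c=2: 2 × 0.83 = 1.660
  c=3: 3 × 0.70 = 2.100
  c=4: 4 × 0.60 = 2.400
  c=5: 5 × 0.49 = 2.450
  c=6: 6 × 0.39 = 2.340
  c=7: 7 × 0.30 = 2.100
  c=8: 8 × 0.21 = 1.680
Maximum at c = 5 (2.450 independent young).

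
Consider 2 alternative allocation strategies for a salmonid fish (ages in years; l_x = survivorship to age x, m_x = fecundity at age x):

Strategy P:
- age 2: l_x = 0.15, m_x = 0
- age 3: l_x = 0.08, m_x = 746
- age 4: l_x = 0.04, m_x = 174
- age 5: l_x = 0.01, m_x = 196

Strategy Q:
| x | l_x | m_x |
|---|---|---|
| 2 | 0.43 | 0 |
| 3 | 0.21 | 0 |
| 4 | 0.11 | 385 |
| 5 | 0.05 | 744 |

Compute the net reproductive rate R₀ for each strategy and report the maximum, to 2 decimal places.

Strategy P: R₀ = 0.15×0 + 0.08×746 + 0.04×174 + 0.01×196 = 68.6000
Strategy Q: R₀ = 0.43×0 + 0.21×0 + 0.11×385 + 0.05×744 = 79.5500
Highest R₀: strategy Q with 79.5500.

79.55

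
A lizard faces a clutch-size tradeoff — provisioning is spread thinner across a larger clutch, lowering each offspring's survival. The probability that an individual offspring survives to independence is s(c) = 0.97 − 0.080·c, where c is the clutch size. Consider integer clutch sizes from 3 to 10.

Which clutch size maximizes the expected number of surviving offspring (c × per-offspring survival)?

6

Expected surviving offspring = c × s(c):
  c=3: 3 × 0.730 = 2.190
  c=4: 4 × 0.650 = 2.600
  c=5: 5 × 0.570 = 2.850
  c=6: 6 × 0.490 = 2.940
  c=7: 7 × 0.410 = 2.870
  c=8: 8 × 0.330 = 2.640
  c=9: 9 × 0.250 = 2.250
  c=10: 10 × 0.170 = 1.700
Maximum at c = 6 (2.940 surviving offspring).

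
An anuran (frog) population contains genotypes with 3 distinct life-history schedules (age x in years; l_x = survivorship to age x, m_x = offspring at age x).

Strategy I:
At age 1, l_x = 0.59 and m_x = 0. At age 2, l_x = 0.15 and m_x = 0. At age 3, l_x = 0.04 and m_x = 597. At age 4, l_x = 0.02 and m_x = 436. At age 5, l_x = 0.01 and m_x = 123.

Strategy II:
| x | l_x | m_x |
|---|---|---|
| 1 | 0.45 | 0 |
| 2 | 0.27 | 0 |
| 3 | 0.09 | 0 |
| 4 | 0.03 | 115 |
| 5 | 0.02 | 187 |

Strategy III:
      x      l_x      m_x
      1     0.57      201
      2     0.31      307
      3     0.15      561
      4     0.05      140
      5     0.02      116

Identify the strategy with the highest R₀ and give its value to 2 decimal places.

Strategy I: R₀ = 0.59×0 + 0.15×0 + 0.04×597 + 0.02×436 + 0.01×123 = 33.8300
Strategy II: R₀ = 0.45×0 + 0.27×0 + 0.09×0 + 0.03×115 + 0.02×187 = 7.1900
Strategy III: R₀ = 0.57×201 + 0.31×307 + 0.15×561 + 0.05×140 + 0.02×116 = 303.2100
Highest R₀: strategy III with 303.2100.

303.21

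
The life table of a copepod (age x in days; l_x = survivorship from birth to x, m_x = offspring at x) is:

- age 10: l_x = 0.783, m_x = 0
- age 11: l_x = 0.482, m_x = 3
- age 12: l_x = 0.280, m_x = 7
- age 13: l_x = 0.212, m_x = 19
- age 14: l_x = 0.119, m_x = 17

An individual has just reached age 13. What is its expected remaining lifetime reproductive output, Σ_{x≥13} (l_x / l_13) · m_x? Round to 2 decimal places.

l_13 = 0.212. Conditional survival from age 13 to x is l_x / l_13.
  x=13: (0.212/0.212) × 19 = 19.0000
  x=14: (0.119/0.212) × 17 = 9.5425
Sum = 19.0000 + 9.5425 = 28.5425

28.54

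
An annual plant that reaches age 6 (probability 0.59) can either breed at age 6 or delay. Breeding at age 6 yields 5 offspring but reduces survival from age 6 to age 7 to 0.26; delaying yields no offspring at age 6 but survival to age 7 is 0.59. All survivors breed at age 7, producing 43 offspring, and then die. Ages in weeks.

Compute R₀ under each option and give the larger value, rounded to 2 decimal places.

breed at age 6: R₀ = 0.59 × (5 + 0.26 × 43) = 0.59 × 16.1800 = 9.5462
delay to age 7: R₀ = 0.59 × (0.59 × 43) = 0.59 × 25.3700 = 14.9683
Higher: delay to age 7 (14.9683).

14.97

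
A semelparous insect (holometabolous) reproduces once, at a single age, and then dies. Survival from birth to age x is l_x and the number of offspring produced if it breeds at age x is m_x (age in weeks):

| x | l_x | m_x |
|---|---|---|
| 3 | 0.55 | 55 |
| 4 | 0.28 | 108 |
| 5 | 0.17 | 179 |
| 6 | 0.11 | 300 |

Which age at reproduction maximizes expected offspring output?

6

Expected offspring if breeding at age x = l_x × m_x:
  age 3: 0.55 × 55 = 30.250
  age 4: 0.28 × 108 = 30.240
  age 5: 0.17 × 179 = 30.430
  age 6: 0.11 × 300 = 33.000
Maximum at age 6 (33.000).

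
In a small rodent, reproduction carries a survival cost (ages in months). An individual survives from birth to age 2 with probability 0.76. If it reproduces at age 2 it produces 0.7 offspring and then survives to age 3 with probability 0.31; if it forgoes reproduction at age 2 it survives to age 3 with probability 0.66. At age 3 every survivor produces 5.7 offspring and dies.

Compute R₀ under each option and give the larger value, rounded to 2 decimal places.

breed at age 2: R₀ = 0.76 × (0.7 + 0.31 × 5.7) = 0.76 × 2.4670 = 1.8749
delay to age 3: R₀ = 0.76 × (0.66 × 5.7) = 0.76 × 3.7620 = 2.8591
Higher: delay to age 3 (2.8591).

2.86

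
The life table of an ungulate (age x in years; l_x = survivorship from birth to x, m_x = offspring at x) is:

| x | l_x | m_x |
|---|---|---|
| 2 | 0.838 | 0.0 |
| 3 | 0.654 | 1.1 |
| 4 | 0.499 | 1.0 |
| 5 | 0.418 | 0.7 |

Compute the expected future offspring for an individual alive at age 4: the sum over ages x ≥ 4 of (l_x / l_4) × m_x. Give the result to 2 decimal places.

1.59

l_4 = 0.499. Conditional survival from age 4 to x is l_x / l_4.
  x=4: (0.499/0.499) × 1.0 = 1.0000
  x=5: (0.418/0.499) × 0.7 = 0.5864
Sum = 1.0000 + 0.5864 = 1.5864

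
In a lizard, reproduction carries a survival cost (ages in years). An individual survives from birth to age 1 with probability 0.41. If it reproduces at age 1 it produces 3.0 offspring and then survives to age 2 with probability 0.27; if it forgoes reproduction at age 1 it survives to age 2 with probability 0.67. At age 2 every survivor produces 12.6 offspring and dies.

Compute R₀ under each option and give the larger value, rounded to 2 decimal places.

3.46

breed at age 1: R₀ = 0.41 × (3.0 + 0.27 × 12.6) = 0.41 × 6.4020 = 2.6248
delay to age 2: R₀ = 0.41 × (0.67 × 12.6) = 0.41 × 8.4420 = 3.4612
Higher: delay to age 2 (3.4612).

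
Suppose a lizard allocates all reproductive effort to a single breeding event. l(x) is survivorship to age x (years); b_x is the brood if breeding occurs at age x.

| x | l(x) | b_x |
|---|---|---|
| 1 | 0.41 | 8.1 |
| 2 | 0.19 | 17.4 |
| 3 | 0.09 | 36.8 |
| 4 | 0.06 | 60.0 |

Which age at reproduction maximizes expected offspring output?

4

Expected offspring if breeding at age x = l(x) × b_x:
  age 1: 0.41 × 8.1 = 3.321
  age 2: 0.19 × 17.4 = 3.306
  age 3: 0.09 × 36.8 = 3.312
  age 4: 0.06 × 60.0 = 3.600
Maximum at age 4 (3.600).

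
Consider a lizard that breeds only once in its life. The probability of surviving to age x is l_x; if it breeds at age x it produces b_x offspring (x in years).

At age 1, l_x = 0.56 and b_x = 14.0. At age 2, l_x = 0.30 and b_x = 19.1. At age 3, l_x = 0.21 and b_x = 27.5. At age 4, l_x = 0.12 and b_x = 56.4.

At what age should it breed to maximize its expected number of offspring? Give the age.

1

Expected offspring if breeding at age x = l_x × b_x:
  age 1: 0.56 × 14.0 = 7.840
  age 2: 0.30 × 19.1 = 5.730
  age 3: 0.21 × 27.5 = 5.775
  age 4: 0.12 × 56.4 = 6.768
Maximum at age 1 (7.840).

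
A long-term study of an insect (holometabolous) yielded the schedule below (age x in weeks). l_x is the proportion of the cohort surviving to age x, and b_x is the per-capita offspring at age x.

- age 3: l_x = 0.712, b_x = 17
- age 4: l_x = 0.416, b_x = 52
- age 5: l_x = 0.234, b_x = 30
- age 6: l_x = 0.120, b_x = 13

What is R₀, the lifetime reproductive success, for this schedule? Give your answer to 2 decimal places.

R₀ = Σ l_x b_x:
  age 3: 0.712 × 17 = 12.1040
  age 4: 0.416 × 52 = 21.6320
  age 5: 0.234 × 30 = 7.0200
  age 6: 0.120 × 13 = 1.5600
R₀ = 12.1040 + 21.6320 + 7.0200 + 1.5600 = 42.3160

42.32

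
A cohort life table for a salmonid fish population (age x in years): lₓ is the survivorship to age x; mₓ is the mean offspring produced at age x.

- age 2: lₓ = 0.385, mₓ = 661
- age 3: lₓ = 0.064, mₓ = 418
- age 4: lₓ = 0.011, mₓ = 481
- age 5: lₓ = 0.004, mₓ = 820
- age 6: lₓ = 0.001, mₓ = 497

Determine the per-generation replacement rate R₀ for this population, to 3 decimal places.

290.305

R₀ = Σ lₓ mₓ:
  age 2: 0.385 × 661 = 254.4850
  age 3: 0.064 × 418 = 26.7520
  age 4: 0.011 × 481 = 5.2910
  age 5: 0.004 × 820 = 3.2800
  age 6: 0.001 × 497 = 0.4970
R₀ = 254.4850 + 26.7520 + 5.2910 + 3.2800 + 0.4970 = 290.3050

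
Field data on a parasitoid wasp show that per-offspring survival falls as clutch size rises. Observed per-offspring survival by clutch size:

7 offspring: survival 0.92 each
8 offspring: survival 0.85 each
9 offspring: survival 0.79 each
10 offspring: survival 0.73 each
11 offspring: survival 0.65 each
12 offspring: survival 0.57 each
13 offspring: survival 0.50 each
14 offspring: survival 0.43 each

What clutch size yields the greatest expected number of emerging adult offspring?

Expected emerging adult offspring = c × s(c):
  c=7: 7 × 0.92 = 6.440
  c=8: 8 × 0.85 = 6.800
  c=9: 9 × 0.79 = 7.110
  c=10: 10 × 0.73 = 7.300
  c=11: 11 × 0.65 = 7.150
  c=12: 12 × 0.57 = 6.840
  c=13: 13 × 0.50 = 6.500
  c=14: 14 × 0.43 = 6.020
Maximum at c = 10 (7.300 emerging adult offspring).

10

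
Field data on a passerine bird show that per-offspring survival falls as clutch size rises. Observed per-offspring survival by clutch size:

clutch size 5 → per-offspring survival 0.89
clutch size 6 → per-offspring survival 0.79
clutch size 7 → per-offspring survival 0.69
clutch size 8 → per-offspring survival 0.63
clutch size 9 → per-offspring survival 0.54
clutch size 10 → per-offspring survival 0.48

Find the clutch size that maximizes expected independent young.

Expected independent young = c × s(c):
  c=5: 5 × 0.89 = 4.450
  c=6: 6 × 0.79 = 4.740
  c=7: 7 × 0.69 = 4.830
  c=8: 8 × 0.63 = 5.040
  c=9: 9 × 0.54 = 4.860
  c=10: 10 × 0.48 = 4.800
Maximum at c = 8 (5.040 independent young).

8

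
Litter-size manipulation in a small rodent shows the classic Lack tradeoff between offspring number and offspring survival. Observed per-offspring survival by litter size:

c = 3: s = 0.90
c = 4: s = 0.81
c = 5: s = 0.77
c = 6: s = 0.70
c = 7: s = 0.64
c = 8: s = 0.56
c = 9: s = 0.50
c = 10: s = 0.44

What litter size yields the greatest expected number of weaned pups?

Expected weaned pups = c × s(c):
  c=3: 3 × 0.90 = 2.700
  c=4: 4 × 0.81 = 3.240
  c=5: 5 × 0.77 = 3.850
  c=6: 6 × 0.70 = 4.200
  c=7: 7 × 0.64 = 4.480
  c=8: 8 × 0.56 = 4.480
  c=9: 9 × 0.50 = 4.500
  c=10: 10 × 0.44 = 4.400
Maximum at c = 9 (4.500 weaned pups).

9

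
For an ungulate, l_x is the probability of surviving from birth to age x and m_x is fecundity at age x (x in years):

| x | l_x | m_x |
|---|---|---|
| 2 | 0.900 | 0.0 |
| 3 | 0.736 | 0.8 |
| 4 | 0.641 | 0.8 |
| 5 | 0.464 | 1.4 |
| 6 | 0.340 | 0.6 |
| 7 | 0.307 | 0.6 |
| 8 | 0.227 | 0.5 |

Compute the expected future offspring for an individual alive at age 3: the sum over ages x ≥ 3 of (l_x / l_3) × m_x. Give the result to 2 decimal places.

l_3 = 0.736. Conditional survival from age 3 to x is l_x / l_3.
  x=3: (0.736/0.736) × 0.8 = 0.8000
  x=4: (0.641/0.736) × 0.8 = 0.6967
  x=5: (0.464/0.736) × 1.4 = 0.8826
  x=6: (0.340/0.736) × 0.6 = 0.2772
  x=7: (0.307/0.736) × 0.6 = 0.2503
  x=8: (0.227/0.736) × 0.5 = 0.1542
Sum = 0.8000 + 0.6967 + 0.8826 + 0.2772 + 0.2503 + 0.1542 = 3.0610

3.06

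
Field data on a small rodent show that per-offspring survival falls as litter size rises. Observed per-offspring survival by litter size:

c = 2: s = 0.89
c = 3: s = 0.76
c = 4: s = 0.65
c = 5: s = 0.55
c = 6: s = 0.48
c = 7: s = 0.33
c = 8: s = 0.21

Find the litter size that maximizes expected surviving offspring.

Expected surviving offspring = c × s(c):
  c=2: 2 × 0.89 = 1.780
  c=3: 3 × 0.76 = 2.280
  c=4: 4 × 0.65 = 2.600
  c=5: 5 × 0.55 = 2.750
  c=6: 6 × 0.48 = 2.880
  c=7: 7 × 0.33 = 2.310
  c=8: 8 × 0.21 = 1.680
Maximum at c = 6 (2.880 surviving offspring).

6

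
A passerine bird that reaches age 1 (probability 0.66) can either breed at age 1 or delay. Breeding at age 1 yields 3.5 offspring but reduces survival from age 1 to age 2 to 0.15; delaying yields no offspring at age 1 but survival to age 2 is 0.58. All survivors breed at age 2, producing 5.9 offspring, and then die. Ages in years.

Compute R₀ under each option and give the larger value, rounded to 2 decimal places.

2.89

breed at age 1: R₀ = 0.66 × (3.5 + 0.15 × 5.9) = 0.66 × 4.3850 = 2.8941
delay to age 2: R₀ = 0.66 × (0.58 × 5.9) = 0.66 × 3.4220 = 2.2585
Higher: breed at age 1 (2.8941).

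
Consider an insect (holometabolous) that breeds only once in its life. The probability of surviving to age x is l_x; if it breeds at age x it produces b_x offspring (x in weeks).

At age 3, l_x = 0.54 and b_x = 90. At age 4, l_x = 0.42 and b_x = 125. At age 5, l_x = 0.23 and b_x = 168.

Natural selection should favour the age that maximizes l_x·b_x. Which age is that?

Expected offspring if breeding at age x = l_x × b_x:
  age 3: 0.54 × 90 = 48.600
  age 4: 0.42 × 125 = 52.500
  age 5: 0.23 × 168 = 38.640
Maximum at age 4 (52.500).

4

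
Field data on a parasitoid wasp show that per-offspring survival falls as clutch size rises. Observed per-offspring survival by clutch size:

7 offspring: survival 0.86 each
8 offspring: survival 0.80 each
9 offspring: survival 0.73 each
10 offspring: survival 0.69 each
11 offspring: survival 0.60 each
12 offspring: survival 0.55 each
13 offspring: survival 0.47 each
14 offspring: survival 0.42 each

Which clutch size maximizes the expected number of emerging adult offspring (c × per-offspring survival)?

10

Expected emerging adult offspring = c × s(c):
  c=7: 7 × 0.86 = 6.020
  c=8: 8 × 0.80 = 6.400
  c=9: 9 × 0.73 = 6.570
  c=10: 10 × 0.69 = 6.900
  c=11: 11 × 0.60 = 6.600
  c=12: 12 × 0.55 = 6.600
  c=13: 13 × 0.47 = 6.110
  c=14: 14 × 0.42 = 5.880
Maximum at c = 10 (6.900 emerging adult offspring).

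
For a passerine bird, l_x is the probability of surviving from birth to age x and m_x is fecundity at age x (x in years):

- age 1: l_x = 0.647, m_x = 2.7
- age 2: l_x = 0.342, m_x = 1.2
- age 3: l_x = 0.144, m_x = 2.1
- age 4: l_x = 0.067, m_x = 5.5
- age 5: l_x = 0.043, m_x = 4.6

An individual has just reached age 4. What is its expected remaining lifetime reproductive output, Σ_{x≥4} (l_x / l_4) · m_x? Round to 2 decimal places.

8.45

l_4 = 0.067. Conditional survival from age 4 to x is l_x / l_4.
  x=4: (0.067/0.067) × 5.5 = 5.5000
  x=5: (0.043/0.067) × 4.6 = 2.9522
Sum = 5.5000 + 2.9522 = 8.4522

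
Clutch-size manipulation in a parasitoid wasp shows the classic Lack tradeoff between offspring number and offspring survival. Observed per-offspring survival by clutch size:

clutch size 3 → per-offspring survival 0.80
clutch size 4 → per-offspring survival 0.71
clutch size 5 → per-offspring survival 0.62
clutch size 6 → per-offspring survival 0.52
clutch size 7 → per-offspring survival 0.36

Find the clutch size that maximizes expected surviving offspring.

6

Expected surviving offspring = c × s(c):
  c=3: 3 × 0.80 = 2.400
  c=4: 4 × 0.71 = 2.840
  c=5: 5 × 0.62 = 3.100
  c=6: 6 × 0.52 = 3.120
  c=7: 7 × 0.36 = 2.520
Maximum at c = 6 (3.120 surviving offspring).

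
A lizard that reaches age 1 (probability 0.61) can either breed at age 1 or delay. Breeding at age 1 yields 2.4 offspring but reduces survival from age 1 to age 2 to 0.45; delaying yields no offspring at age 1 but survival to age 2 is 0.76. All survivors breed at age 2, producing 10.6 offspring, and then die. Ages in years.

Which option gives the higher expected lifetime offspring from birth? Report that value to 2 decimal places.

breed at age 1: R₀ = 0.61 × (2.4 + 0.45 × 10.6) = 0.61 × 7.1700 = 4.3737
delay to age 2: R₀ = 0.61 × (0.76 × 10.6) = 0.61 × 8.0560 = 4.9142
Higher: delay to age 2 (4.9142).

4.91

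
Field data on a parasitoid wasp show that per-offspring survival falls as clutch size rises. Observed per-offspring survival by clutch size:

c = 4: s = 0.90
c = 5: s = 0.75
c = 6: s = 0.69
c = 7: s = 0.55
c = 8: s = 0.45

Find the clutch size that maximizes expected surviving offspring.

6

Expected surviving offspring = c × s(c):
  c=4: 4 × 0.90 = 3.600
  c=5: 5 × 0.75 = 3.750
  c=6: 6 × 0.69 = 4.140
  c=7: 7 × 0.55 = 3.850
  c=8: 8 × 0.45 = 3.600
Maximum at c = 6 (4.140 surviving offspring).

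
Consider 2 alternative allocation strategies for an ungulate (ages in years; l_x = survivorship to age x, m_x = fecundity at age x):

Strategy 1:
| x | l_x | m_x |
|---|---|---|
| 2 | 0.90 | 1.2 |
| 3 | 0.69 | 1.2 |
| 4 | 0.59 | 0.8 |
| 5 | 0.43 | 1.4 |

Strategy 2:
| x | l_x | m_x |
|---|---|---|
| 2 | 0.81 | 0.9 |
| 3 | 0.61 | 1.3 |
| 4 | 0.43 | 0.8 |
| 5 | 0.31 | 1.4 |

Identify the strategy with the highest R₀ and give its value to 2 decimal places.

Strategy 1: R₀ = 0.90×1.2 + 0.69×1.2 + 0.59×0.8 + 0.43×1.4 = 2.9820
Strategy 2: R₀ = 0.81×0.9 + 0.61×1.3 + 0.43×0.8 + 0.31×1.4 = 2.3000
Highest R₀: strategy 1 with 2.9820.

2.98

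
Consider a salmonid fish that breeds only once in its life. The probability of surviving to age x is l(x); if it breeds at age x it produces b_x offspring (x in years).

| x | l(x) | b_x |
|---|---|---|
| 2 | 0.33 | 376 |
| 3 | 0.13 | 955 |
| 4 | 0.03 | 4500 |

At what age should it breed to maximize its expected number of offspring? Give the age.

4

Expected offspring if breeding at age x = l(x) × b_x:
  age 2: 0.33 × 376 = 124.080
  age 3: 0.13 × 955 = 124.150
  age 4: 0.03 × 4500 = 135.000
Maximum at age 4 (135.000).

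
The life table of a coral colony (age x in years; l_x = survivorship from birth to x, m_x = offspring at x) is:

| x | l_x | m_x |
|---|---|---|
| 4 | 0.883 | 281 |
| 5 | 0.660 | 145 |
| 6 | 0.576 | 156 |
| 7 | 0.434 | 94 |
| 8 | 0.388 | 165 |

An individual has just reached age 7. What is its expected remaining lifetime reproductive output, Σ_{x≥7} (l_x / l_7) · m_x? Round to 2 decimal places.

241.51

l_7 = 0.434. Conditional survival from age 7 to x is l_x / l_7.
  x=7: (0.434/0.434) × 94 = 94.0000
  x=8: (0.388/0.434) × 165 = 147.5115
Sum = 94.0000 + 147.5115 = 241.5115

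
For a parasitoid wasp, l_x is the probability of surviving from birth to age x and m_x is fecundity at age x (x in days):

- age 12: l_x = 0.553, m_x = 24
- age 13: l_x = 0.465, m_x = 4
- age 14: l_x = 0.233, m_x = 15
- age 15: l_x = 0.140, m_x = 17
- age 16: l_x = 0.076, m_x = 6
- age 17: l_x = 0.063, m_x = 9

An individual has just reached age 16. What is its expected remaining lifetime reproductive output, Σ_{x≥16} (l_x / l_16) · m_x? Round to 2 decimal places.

13.46

l_16 = 0.076. Conditional survival from age 16 to x is l_x / l_16.
  x=16: (0.076/0.076) × 6 = 6.0000
  x=17: (0.063/0.076) × 9 = 7.4605
Sum = 6.0000 + 7.4605 = 13.4605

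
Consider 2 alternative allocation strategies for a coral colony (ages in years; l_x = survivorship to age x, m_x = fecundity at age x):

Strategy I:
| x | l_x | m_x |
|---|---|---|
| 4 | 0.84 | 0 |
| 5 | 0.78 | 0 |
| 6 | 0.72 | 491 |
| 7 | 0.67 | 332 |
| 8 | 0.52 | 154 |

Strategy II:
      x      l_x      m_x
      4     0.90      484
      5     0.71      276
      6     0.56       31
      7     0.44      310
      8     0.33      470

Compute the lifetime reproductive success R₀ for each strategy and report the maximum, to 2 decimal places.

Strategy I: R₀ = 0.84×0 + 0.78×0 + 0.72×491 + 0.67×332 + 0.52×154 = 656.0400
Strategy II: R₀ = 0.90×484 + 0.71×276 + 0.56×31 + 0.44×310 + 0.33×470 = 940.4200
Highest R₀: strategy II with 940.4200.

940.42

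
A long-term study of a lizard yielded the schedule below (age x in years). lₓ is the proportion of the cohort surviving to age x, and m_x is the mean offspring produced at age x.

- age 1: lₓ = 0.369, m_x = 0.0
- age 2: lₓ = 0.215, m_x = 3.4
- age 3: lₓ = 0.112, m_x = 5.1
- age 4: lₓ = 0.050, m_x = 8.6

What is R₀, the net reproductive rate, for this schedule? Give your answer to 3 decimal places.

1.732

R₀ = Σ lₓ m_x:
  age 1: 0.369 × 0.0 = 0.0000
  age 2: 0.215 × 3.4 = 0.7310
  age 3: 0.112 × 5.1 = 0.5712
  age 4: 0.050 × 8.6 = 0.4300
R₀ = 0.0000 + 0.7310 + 0.5712 + 0.4300 = 1.7322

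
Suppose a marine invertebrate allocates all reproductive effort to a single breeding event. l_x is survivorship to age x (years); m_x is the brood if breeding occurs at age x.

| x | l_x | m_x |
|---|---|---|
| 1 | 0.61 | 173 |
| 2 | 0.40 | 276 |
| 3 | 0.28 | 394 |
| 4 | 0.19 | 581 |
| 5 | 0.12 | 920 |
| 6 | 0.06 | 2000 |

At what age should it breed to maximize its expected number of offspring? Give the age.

Expected offspring if breeding at age x = l_x × m_x:
  age 1: 0.61 × 173 = 105.530
  age 2: 0.40 × 276 = 110.400
  age 3: 0.28 × 394 = 110.320
  age 4: 0.19 × 581 = 110.390
  age 5: 0.12 × 920 = 110.400
  age 6: 0.06 × 2000 = 120.000
Maximum at age 6 (120.000).

6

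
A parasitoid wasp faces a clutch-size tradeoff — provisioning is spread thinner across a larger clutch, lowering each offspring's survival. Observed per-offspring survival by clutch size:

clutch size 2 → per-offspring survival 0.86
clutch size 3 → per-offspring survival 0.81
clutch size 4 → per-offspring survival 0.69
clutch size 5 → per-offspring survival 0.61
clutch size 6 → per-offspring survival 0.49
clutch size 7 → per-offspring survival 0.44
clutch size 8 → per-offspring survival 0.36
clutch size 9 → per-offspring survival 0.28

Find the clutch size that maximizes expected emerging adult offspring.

Expected emerging adult offspring = c × s(c):
  c=2: 2 × 0.86 = 1.720
  c=3: 3 × 0.81 = 2.430
  c=4: 4 × 0.69 = 2.760
  c=5: 5 × 0.61 = 3.050
  c=6: 6 × 0.49 = 2.940
  c=7: 7 × 0.44 = 3.080
  c=8: 8 × 0.36 = 2.880
  c=9: 9 × 0.28 = 2.520
Maximum at c = 7 (3.080 emerging adult offspring).

7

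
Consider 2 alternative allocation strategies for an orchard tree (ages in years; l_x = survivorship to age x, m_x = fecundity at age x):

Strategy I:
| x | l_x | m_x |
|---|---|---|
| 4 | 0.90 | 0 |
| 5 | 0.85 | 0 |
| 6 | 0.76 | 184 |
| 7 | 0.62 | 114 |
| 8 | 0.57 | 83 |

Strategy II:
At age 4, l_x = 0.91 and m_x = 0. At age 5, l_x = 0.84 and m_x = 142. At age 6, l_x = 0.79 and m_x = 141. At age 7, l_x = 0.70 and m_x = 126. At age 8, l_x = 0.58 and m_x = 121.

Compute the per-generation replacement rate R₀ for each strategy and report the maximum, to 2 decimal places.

Strategy I: R₀ = 0.90×0 + 0.85×0 + 0.76×184 + 0.62×114 + 0.57×83 = 257.8300
Strategy II: R₀ = 0.91×0 + 0.84×142 + 0.79×141 + 0.70×126 + 0.58×121 = 389.0500
Highest R₀: strategy II with 389.0500.

389.05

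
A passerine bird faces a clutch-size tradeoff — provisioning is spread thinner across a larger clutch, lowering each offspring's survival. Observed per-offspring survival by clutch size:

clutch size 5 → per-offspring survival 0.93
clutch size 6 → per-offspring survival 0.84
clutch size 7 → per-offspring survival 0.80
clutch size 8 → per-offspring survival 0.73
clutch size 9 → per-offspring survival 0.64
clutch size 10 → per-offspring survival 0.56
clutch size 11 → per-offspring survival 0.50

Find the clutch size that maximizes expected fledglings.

8

Expected fledglings = c × s(c):
  c=5: 5 × 0.93 = 4.650
  c=6: 6 × 0.84 = 5.040
  c=7: 7 × 0.80 = 5.600
  c=8: 8 × 0.73 = 5.840
  c=9: 9 × 0.64 = 5.760
  c=10: 10 × 0.56 = 5.600
  c=11: 11 × 0.50 = 5.500
Maximum at c = 8 (5.840 fledglings).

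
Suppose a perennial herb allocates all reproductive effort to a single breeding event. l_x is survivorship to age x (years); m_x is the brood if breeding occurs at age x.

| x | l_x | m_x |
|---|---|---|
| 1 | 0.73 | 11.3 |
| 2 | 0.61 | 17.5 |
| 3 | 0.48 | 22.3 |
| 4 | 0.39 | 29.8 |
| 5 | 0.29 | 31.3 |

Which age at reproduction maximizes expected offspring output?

Expected offspring if breeding at age x = l_x × m_x:
  age 1: 0.73 × 11.3 = 8.249
  age 2: 0.61 × 17.5 = 10.675
  age 3: 0.48 × 22.3 = 10.704
  age 4: 0.39 × 29.8 = 11.622
  age 5: 0.29 × 31.3 = 9.077
Maximum at age 4 (11.622).

4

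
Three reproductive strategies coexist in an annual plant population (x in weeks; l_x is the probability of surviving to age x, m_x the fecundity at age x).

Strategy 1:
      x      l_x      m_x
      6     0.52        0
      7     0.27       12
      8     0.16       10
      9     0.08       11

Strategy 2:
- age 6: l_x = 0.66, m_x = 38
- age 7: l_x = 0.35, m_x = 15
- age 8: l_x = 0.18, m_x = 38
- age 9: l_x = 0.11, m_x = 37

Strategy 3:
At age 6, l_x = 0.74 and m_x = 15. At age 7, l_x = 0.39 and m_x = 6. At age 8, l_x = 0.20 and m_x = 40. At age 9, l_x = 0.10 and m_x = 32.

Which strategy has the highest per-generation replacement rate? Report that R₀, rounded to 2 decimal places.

Strategy 1: R₀ = 0.52×0 + 0.27×12 + 0.16×10 + 0.08×11 = 5.7200
Strategy 2: R₀ = 0.66×38 + 0.35×15 + 0.18×38 + 0.11×37 = 41.2400
Strategy 3: R₀ = 0.74×15 + 0.39×6 + 0.20×40 + 0.10×32 = 24.6400
Highest R₀: strategy 2 with 41.2400.

41.24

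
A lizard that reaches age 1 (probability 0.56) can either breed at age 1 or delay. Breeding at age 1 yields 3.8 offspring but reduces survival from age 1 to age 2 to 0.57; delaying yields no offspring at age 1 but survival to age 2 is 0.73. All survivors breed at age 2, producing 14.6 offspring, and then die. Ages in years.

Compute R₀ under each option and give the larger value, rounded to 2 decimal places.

6.79

breed at age 1: R₀ = 0.56 × (3.8 + 0.57 × 14.6) = 0.56 × 12.1220 = 6.7883
delay to age 2: R₀ = 0.56 × (0.73 × 14.6) = 0.56 × 10.6580 = 5.9685
Higher: breed at age 1 (6.7883).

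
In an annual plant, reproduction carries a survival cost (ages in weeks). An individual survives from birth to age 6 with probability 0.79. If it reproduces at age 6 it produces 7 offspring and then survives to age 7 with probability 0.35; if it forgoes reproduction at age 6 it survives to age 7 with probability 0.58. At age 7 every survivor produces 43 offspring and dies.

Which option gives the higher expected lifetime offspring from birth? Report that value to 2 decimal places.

breed at age 6: R₀ = 0.79 × (7 + 0.35 × 43) = 0.79 × 22.0500 = 17.4195
delay to age 7: R₀ = 0.79 × (0.58 × 43) = 0.79 × 24.9400 = 19.7026
Higher: delay to age 7 (19.7026).

19.70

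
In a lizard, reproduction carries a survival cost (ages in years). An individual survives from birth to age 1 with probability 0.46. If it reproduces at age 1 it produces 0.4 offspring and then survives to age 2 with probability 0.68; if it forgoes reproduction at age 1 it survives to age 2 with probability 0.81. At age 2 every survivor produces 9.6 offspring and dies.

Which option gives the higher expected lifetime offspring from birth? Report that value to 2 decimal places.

3.58

breed at age 1: R₀ = 0.46 × (0.4 + 0.68 × 9.6) = 0.46 × 6.9280 = 3.1869
delay to age 2: R₀ = 0.46 × (0.81 × 9.6) = 0.46 × 7.7760 = 3.5770
Higher: delay to age 2 (3.5770).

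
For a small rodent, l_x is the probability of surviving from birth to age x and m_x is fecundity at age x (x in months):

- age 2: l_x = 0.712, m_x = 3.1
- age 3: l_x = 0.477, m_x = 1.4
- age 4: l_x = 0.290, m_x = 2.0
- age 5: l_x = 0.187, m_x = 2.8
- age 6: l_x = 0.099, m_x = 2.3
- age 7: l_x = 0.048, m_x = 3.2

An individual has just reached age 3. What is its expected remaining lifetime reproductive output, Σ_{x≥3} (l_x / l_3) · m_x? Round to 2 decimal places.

4.51

l_3 = 0.477. Conditional survival from age 3 to x is l_x / l_3.
  x=3: (0.477/0.477) × 1.4 = 1.4000
  x=4: (0.290/0.477) × 2.0 = 1.2159
  x=5: (0.187/0.477) × 2.8 = 1.0977
  x=6: (0.099/0.477) × 2.3 = 0.4774
  x=7: (0.048/0.477) × 3.2 = 0.3220
Sum = 1.4000 + 1.2159 + 1.0977 + 0.4774 + 0.3220 = 4.5130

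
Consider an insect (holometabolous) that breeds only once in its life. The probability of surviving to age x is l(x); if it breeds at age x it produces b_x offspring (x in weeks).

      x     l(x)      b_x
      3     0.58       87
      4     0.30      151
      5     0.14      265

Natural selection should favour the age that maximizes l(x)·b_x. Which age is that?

3

Expected offspring if breeding at age x = l(x) × b_x:
  age 3: 0.58 × 87 = 50.460
  age 4: 0.30 × 151 = 45.300
  age 5: 0.14 × 265 = 37.100
Maximum at age 3 (50.460).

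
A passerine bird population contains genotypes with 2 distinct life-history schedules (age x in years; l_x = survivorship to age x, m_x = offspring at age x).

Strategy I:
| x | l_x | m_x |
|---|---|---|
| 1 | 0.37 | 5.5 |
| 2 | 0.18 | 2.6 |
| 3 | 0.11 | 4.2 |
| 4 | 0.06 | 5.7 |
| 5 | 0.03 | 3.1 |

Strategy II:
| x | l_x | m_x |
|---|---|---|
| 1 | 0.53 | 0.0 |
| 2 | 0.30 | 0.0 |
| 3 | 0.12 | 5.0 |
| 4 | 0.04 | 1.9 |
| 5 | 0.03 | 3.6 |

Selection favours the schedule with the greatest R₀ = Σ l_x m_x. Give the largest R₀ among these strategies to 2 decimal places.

3.40

Strategy I: R₀ = 0.37×5.5 + 0.18×2.6 + 0.11×4.2 + 0.06×5.7 + 0.03×3.1 = 3.4000
Strategy II: R₀ = 0.53×0.0 + 0.30×0.0 + 0.12×5.0 + 0.04×1.9 + 0.03×3.6 = 0.7840
Highest R₀: strategy I with 3.4000.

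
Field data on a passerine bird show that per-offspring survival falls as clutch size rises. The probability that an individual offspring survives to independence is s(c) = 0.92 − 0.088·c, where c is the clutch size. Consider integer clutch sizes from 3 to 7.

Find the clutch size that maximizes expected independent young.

5

Expected independent young = c × s(c):
  c=3: 3 × 0.656 = 1.968
  c=4: 4 × 0.568 = 2.272
  c=5: 5 × 0.480 = 2.400
  c=6: 6 × 0.392 = 2.352
  c=7: 7 × 0.304 = 2.128
Maximum at c = 5 (2.400 independent young).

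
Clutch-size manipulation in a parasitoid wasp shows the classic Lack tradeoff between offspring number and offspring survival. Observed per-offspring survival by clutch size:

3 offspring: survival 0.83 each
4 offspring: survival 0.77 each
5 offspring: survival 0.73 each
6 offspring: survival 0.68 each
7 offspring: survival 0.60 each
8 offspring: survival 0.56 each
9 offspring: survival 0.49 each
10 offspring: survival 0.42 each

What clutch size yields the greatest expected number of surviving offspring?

Expected surviving offspring = c × s(c):
  c=3: 3 × 0.83 = 2.490
  c=4: 4 × 0.77 = 3.080
  c=5: 5 × 0.73 = 3.650
  c=6: 6 × 0.68 = 4.080
  c=7: 7 × 0.60 = 4.200
  c=8: 8 × 0.56 = 4.480
  c=9: 9 × 0.49 = 4.410
  c=10: 10 × 0.42 = 4.200
Maximum at c = 8 (4.480 surviving offspring).

8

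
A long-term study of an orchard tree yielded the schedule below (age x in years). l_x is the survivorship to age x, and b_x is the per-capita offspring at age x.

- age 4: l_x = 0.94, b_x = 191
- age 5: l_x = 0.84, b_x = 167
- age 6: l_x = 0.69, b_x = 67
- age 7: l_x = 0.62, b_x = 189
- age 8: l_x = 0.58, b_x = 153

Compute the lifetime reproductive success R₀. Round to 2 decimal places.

R₀ = Σ l_x b_x:
  age 4: 0.94 × 191 = 179.5400
  age 5: 0.84 × 167 = 140.2800
  age 6: 0.69 × 67 = 46.2300
  age 7: 0.62 × 189 = 117.1800
  age 8: 0.58 × 153 = 88.7400
R₀ = 179.5400 + 140.2800 + 46.2300 + 117.1800 + 88.7400 = 571.9700

571.97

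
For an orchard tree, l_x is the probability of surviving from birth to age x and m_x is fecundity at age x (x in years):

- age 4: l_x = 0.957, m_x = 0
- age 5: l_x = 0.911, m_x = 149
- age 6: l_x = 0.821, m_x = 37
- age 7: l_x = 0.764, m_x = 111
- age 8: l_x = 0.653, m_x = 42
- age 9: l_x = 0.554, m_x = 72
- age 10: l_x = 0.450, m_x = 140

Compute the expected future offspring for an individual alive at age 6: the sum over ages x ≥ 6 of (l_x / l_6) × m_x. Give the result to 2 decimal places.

299.02

l_6 = 0.821. Conditional survival from age 6 to x is l_x / l_6.
  x=6: (0.821/0.821) × 37 = 37.0000
  x=7: (0.764/0.821) × 111 = 103.2935
  x=8: (0.653/0.821) × 42 = 33.4056
  x=9: (0.554/0.821) × 72 = 48.5847
  x=10: (0.450/0.821) × 140 = 76.7357
Sum = 37.0000 + 103.2935 + 33.4056 + 48.5847 + 76.7357 = 299.0195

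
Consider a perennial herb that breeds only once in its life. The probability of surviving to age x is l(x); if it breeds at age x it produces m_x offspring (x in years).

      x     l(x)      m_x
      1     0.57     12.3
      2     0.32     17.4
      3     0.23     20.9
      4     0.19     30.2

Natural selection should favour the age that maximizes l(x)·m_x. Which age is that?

Expected offspring if breeding at age x = l(x) × m_x:
  age 1: 0.57 × 12.3 = 7.011
  age 2: 0.32 × 17.4 = 5.568
  age 3: 0.23 × 20.9 = 4.807
  age 4: 0.19 × 30.2 = 5.738
Maximum at age 1 (7.011).

1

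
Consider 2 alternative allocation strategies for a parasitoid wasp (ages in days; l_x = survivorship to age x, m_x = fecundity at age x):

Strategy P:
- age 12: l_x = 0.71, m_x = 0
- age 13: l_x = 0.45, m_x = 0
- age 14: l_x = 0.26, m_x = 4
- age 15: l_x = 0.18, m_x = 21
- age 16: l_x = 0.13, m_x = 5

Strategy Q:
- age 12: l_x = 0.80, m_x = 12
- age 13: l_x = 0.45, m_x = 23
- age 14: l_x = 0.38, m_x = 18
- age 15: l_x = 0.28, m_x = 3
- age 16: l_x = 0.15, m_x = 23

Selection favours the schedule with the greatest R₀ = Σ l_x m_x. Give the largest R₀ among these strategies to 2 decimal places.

31.08

Strategy P: R₀ = 0.71×0 + 0.45×0 + 0.26×4 + 0.18×21 + 0.13×5 = 5.4700
Strategy Q: R₀ = 0.80×12 + 0.45×23 + 0.38×18 + 0.28×3 + 0.15×23 = 31.0800
Highest R₀: strategy Q with 31.0800.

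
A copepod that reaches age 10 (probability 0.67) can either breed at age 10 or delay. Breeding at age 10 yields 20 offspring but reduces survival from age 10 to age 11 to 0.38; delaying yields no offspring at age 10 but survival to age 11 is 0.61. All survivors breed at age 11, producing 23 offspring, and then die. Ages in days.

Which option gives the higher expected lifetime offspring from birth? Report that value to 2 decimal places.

breed at age 10: R₀ = 0.67 × (20 + 0.38 × 23) = 0.67 × 28.7400 = 19.2558
delay to age 11: R₀ = 0.67 × (0.61 × 23) = 0.67 × 14.0300 = 9.4001
Higher: breed at age 10 (19.2558).

19.26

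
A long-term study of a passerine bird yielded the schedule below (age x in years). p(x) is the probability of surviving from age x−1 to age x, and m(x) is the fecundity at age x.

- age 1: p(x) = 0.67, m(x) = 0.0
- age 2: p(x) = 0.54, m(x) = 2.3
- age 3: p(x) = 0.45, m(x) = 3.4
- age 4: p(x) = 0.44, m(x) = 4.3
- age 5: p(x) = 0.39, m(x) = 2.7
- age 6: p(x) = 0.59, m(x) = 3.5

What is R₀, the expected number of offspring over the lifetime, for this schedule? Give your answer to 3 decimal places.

1.827

Survivorship from birth: l_x = p_1·p_2·…·p_x.
  l_1 = 0.67000
  l_2 = 0.36180
  l_3 = 0.16281
  l_4 = 0.07164
  l_5 = 0.02794
  l_6 = 0.01648
R₀ = Σ l_x m(x):
  age 1: 0.67000 × 0.0 = 0.0000
  age 2: 0.36180 × 2.3 = 0.8321
  age 3: 0.16281 × 3.4 = 0.5536
  age 4: 0.07164 × 4.3 = 0.3081
  age 5: 0.02794 × 2.7 = 0.0754
  age 6: 0.01648 × 3.5 = 0.0577
R₀ = 0.0000 + 0.8321 + 0.5536 + 0.3081 + 0.0754 + 0.0577 = 1.8269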